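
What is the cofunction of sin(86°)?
sin(86°) = cos(90° - 86°) = cos(4°)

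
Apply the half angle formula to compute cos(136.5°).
cos(136.5°) = -√((1 + cos 273°)/2) = -0.7254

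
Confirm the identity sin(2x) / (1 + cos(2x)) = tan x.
LHS = 2 sin x cos x / (2cos²x) = sin x/cos x = tan x = RHS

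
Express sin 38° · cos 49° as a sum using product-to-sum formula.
sin 38° cos 49° = (1/2)[sin(38°+49°) + sin(38°-49°)]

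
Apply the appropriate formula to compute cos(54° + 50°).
cos(54° + 50°) = cos 54° cos 50° - sin 54° sin 50° = -0.2419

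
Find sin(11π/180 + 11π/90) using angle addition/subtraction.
sin(11π/180 + 11π/90) = sin 11π/180 cos 11π/90 + cos 11π/180 sin 11π/90 = 0.5446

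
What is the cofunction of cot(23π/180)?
cot(23π/180) = tan(π/2 - 23π/180) = tan(67π/180)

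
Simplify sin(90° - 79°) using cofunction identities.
sin(90° - 79°) = cos(79°)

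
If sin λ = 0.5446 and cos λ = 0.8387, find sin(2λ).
sin(2λ) = 2 sin λ cos λ = 0.9135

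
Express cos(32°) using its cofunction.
cos(32°) = sin(90° - 32°) = sin(58°)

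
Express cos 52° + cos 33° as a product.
cos 52° + cos 33° = 2 cos(42.5°) cos(9.5°)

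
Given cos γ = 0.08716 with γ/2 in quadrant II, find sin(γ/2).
sin(γ/2) = ±√((1 - cos γ)/2); positive since γ/2 ∈ QII, so sin(γ/2) = 0.6756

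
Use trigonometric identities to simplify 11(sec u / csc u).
11(sec u / csc u) = 11(tan u) (using Reciprocal identities)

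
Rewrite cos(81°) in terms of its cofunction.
cos(81°) = sin(90° - 81°) = sin(9°)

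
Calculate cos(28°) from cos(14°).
cos(28°) = cos²14° - sin²14° = 0.8829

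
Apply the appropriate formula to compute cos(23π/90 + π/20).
cos(23π/90 + π/20) = cos 23π/90 cos π/20 - sin 23π/90 sin π/20 = 0.5736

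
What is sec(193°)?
sec(193°) = -1.026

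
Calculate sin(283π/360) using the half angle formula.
sin(283π/360) = √((1 - cos 283π/180)/2) = 0.6225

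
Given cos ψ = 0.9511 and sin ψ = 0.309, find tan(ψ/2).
tan(ψ/2) = sin ψ / (1 + cos ψ) = 0.1584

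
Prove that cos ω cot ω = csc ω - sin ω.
RHS = 1/sin ω - sin ω = (1 - sin²ω)/sin ω = cos²ω/sin ω = cos ω · (cos ω/sin ω) = cos ω cot ω = LHS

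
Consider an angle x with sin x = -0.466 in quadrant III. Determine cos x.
cos x = ±√(1 - sin²x) = -0.8848 (negative in QIII)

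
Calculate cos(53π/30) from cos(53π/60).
cos(53π/30) = cos²53π/60 - sin²53π/60 = 0.7431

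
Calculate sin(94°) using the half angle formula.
sin(94°) = √((1 - cos 188°)/2) = 0.9976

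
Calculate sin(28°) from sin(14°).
sin(28°) = 2 sin 14° cos 14° = 0.4695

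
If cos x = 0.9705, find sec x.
sec x = 1/cos x = 1.03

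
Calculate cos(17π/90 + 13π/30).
cos(17π/90 + 13π/30) = cos 17π/90 cos 13π/30 - sin 17π/90 sin 13π/30 = -0.3746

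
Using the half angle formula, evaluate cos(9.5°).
cos(9.5°) = √((1 + cos 19°)/2) = 0.9863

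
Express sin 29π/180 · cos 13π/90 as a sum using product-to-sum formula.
sin 29π/180 cos 13π/90 = (1/2)[sin(29π/180+13π/90) + sin(29π/180-13π/90)]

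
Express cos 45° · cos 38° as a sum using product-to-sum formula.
cos 45° cos 38° = (1/2)[cos(45°-38°) + cos(45°+38°)]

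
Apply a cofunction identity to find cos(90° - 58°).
cos(90° - 58°) = sin(58°) = 0.848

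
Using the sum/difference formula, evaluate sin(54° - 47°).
sin(54° - 47°) = sin 54° cos 47° - cos 54° sin 47° = 0.1219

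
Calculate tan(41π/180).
tan(41π/180) = 0.8693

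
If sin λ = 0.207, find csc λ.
csc λ = 1/sin λ = 4.831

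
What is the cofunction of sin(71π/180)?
sin(71π/180) = cos(π/2 - 71π/180) = cos(19π/180)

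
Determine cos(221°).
cos(221°) = -0.7547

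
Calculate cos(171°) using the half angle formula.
cos(171°) = -√((1 + cos 342°)/2) = -0.9877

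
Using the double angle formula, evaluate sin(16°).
sin(16°) = 2 sin 8° cos 8° = 0.2756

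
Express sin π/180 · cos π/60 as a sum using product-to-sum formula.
sin π/180 cos π/60 = (1/2)[sin(π/180+π/60) + sin(π/180-π/60)]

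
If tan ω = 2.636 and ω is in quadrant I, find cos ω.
cos ω = 0.3547 (using tan²ω + 1 = sec²ω)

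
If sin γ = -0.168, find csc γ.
csc γ = 1/sin γ = -5.952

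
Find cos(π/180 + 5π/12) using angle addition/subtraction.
cos(π/180 + 5π/12) = cos π/180 cos 5π/12 - sin π/180 sin 5π/12 = 0.2419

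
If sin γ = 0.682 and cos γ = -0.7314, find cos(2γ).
cos(2γ) = cos²γ - sin²γ = 0.06982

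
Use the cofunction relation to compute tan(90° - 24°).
tan(90° - 24°) = cot(24°) = 2.246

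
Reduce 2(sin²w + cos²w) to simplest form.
2(sin²w + cos²w) = 2 (using Pythagorean identity)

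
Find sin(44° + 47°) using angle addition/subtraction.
sin(44° + 47°) = sin 44° cos 47° + cos 44° sin 47° = 0.9998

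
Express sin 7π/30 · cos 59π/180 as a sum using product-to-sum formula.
sin 7π/30 cos 59π/180 = (1/2)[sin(7π/30+59π/180) + sin(7π/30-59π/180)]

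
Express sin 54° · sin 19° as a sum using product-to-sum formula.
sin 54° sin 19° = (1/2)[cos(54°-19°) - cos(54°+19°)]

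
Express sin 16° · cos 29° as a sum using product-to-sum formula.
sin 16° cos 29° = (1/2)[sin(16°+29°) + sin(16°-29°)]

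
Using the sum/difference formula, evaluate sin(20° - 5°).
sin(20° - 5°) = sin 20° cos 5° - cos 20° sin 5° = (√6-√2)/4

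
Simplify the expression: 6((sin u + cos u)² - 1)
6((sin u + cos u)² - 1) = 6(sin(2u)) (using Pythagorean + double angle)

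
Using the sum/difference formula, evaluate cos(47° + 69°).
cos(47° + 69°) = cos 47° cos 69° - sin 47° sin 69° = -0.4384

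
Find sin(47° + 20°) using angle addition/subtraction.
sin(47° + 20°) = sin 47° cos 20° + cos 47° sin 20° = 0.9205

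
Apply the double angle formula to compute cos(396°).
cos(396°) = cos²198° - sin²198° = 0.809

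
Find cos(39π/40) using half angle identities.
cos(39π/40) = -√((1 + cos 39π/20)/2) = -0.9969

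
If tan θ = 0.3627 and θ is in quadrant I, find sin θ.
sin θ = 0.341 (using tan²θ + 1 = sec²θ)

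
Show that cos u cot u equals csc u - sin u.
RHS = 1/sin u - sin u = (1 - sin²u)/sin u = cos²u/sin u = cos u · (cos u/sin u) = cos u cot u = LHS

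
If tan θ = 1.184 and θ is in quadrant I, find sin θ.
sin θ = 0.764 (using tan²θ + 1 = sec²θ)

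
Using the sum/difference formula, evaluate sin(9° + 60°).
sin(9° + 60°) = sin 9° cos 60° + cos 9° sin 60° = 0.9336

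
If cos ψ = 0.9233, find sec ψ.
sec ψ = 1/cos ψ = 1.083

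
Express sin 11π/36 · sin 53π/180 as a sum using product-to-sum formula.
sin 11π/36 sin 53π/180 = (1/2)[cos(11π/36-53π/180) - cos(11π/36+53π/180)]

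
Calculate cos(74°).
cos(74°) = 0.2756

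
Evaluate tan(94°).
tan(94°) = -14.3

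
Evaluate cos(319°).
cos(319°) = 0.7547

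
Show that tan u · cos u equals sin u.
LHS = (sin u/cos u) · cos u = sin u = RHS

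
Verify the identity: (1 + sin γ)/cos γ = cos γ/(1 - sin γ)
LHS = (1 + sin γ)(1 - sin γ) / (cos γ(1 - sin γ)) = (1 - sin²γ) / (cos γ(1 - sin γ)) = cos²γ / (cos γ(1 - sin γ)) = cos γ/(1 - sin γ) = RHS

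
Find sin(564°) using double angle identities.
sin(564°) = 2 sin 282° cos 282° = -0.4067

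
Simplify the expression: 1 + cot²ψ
1 + cot²ψ = csc²ψ (using Pythagorean identity)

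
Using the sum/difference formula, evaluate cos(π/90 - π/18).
cos(π/90 - π/18) = cos π/90 cos π/18 + sin π/90 sin π/18 = 0.9903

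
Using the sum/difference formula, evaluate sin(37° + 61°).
sin(37° + 61°) = sin 37° cos 61° + cos 37° sin 61° = 0.9903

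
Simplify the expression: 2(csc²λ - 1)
2(csc²λ - 1) = 2(cot²λ) (using Pythagorean identity)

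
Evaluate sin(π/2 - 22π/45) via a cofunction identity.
sin(π/2 - 22π/45) = cos(22π/45) = 0.0349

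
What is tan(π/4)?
tan(π/4) = 1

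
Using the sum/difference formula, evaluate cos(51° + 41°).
cos(51° + 41°) = cos 51° cos 41° - sin 51° sin 41° = -0.0349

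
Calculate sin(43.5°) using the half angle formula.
sin(43.5°) = √((1 - cos 87°)/2) = 0.6884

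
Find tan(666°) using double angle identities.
tan(666°) = 2 tan 333° / (1 - tan²333°) = -1.376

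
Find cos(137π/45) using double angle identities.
cos(137π/45) = cos²137π/90 - sin²137π/90 = -0.9903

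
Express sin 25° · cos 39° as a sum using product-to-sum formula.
sin 25° cos 39° = (1/2)[sin(25°+39°) + sin(25°-39°)]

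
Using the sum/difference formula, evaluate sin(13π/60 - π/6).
sin(13π/60 - π/6) = sin 13π/60 cos π/6 - cos 13π/60 sin π/6 = 0.1564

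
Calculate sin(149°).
sin(149°) = 0.515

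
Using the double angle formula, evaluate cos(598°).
cos(598°) = 2cos²299° - 1 = -0.5299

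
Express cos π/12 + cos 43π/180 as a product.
cos π/12 + cos 43π/180 = 2 cos(29π/180) cos(-7π/90)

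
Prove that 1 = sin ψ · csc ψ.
RHS = sin ψ · (1/sin ψ) = 1 = LHS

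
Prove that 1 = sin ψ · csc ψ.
RHS = sin ψ · (1/sin ψ) = 1 = LHS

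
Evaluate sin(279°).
sin(279°) = -0.9877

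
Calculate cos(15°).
cos(15°) = (√6+√2)/4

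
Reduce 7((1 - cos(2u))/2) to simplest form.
7((1 - cos(2u))/2) = 7(sin²u) (using Power reduction)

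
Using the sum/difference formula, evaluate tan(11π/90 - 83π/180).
tan(11π/90 - 83π/180) = (tan 11π/90 - tan 83π/180)/(1 + tan 11π/90 tan 83π/180) = -1.804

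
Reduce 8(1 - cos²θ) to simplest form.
8(1 - cos²θ) = 8(sin²θ) (using Pythagorean identity)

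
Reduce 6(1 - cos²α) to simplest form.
6(1 - cos²α) = 6(sin²α) (using Pythagorean identity)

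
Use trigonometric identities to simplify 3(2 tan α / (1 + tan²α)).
3(2 tan α / (1 + tan²α)) = 3(sin(2α)) (using Double angle)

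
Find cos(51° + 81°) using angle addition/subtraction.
cos(51° + 81°) = cos 51° cos 81° - sin 51° sin 81° = -0.6691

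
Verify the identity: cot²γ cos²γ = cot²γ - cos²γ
RHS = cos²γ/sin²γ - cos²γ = cos²γ(1/sin²γ - 1) = cos²γ · (1 - sin²γ)/sin²γ = cos²γ · cos²γ/sin²γ = cos²γ · cot²γ = LHS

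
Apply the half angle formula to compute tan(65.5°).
tan(65.5°) = sin 131° / (1 + cos 131°) = 2.194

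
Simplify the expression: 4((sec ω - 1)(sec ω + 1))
4((sec ω - 1)(sec ω + 1)) = 4(tan²ω) (using Diff. of squares)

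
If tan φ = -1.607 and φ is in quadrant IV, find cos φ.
cos φ = 0.5283 (using tan²φ + 1 = sec²φ)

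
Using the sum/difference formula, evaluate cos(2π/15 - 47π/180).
cos(2π/15 - 47π/180) = cos 2π/15 cos 47π/180 + sin 2π/15 sin 47π/180 = 0.9205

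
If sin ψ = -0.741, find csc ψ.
csc ψ = 1/sin ψ = -1.35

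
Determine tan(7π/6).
tan(7π/6) = √3/3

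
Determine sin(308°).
sin(308°) = -0.788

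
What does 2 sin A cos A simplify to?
2 sin A cos A = sin(2A) (using Double angle)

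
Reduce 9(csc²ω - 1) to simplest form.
9(csc²ω - 1) = 9(cot²ω) (using Pythagorean identity)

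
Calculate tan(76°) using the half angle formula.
tan(76°) = sin 152° / (1 + cos 152°) = 4.011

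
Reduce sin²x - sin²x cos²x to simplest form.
sin²x - sin²x cos²x = sin⁴x (using Factoring)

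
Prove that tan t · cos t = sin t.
LHS = (sin t/cos t) · cos t = sin t = RHS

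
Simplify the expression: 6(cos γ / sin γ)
6(cos γ / sin γ) = 6(cot γ) (using Quotient identity)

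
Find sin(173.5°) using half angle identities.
sin(173.5°) = √((1 - cos 347°)/2) = 0.1132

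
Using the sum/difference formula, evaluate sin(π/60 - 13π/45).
sin(π/60 - 13π/45) = sin π/60 cos 13π/45 - cos π/60 sin 13π/45 = -0.7547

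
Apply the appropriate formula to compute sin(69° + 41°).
sin(69° + 41°) = sin 69° cos 41° + cos 69° sin 41° = 0.9397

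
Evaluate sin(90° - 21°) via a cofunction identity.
sin(90° - 21°) = cos(21°) = 0.9336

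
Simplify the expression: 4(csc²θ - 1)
4(csc²θ - 1) = 4(cot²θ) (using Pythagorean identity)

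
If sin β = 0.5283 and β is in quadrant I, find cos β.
cos β = 0.8491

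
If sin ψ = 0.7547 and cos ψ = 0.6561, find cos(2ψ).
cos(2ψ) = cos²ψ - sin²ψ = -0.1391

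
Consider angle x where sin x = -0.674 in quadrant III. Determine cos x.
cos x = ±√(1 - sin²x) = -0.7387 (negative in QIII)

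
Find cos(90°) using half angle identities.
cos(90°) = √((1 + cos 180°)/2) = 0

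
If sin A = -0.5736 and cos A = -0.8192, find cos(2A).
cos(2A) = cos²A - sin²A = 0.3421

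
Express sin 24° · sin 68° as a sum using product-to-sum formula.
sin 24° sin 68° = (1/2)[cos(24°-68°) - cos(24°+68°)]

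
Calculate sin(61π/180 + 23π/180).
sin(61π/180 + 23π/180) = sin 61π/180 cos 23π/180 + cos 61π/180 sin 23π/180 = 0.9945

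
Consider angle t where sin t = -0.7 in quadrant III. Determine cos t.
cos t = ±√(1 - sin²t) = -0.7141 (negative in QIII)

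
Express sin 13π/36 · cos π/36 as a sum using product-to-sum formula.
sin 13π/36 cos π/36 = (1/2)[sin(13π/36+π/36) + sin(13π/36-π/36)]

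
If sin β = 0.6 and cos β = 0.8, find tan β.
tan β = sin β / cos β = 0.75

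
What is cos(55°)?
cos(55°) = 0.5736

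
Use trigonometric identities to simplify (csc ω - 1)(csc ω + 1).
(csc ω - 1)(csc ω + 1) = cot²ω (using Diff. of squares)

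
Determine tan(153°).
tan(153°) = -0.5095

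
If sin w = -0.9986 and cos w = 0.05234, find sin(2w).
sin(2w) = 2 sin w cos w = -0.1045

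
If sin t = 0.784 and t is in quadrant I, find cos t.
cos t = 0.6208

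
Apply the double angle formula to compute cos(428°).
cos(428°) = cos²214° - sin²214° = 0.3746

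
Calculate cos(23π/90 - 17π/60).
cos(23π/90 - 17π/60) = cos 23π/90 cos 17π/60 + sin 23π/90 sin 17π/60 = 0.9962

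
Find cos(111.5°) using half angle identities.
cos(111.5°) = -√((1 + cos 223°)/2) = -0.3665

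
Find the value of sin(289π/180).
sin(289π/180) = -0.9455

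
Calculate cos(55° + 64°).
cos(55° + 64°) = cos 55° cos 64° - sin 55° sin 64° = -0.4848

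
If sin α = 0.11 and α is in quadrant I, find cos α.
cos α = 0.9939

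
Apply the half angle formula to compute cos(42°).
cos(42°) = √((1 + cos 84°)/2) = 0.7431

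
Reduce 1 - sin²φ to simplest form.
1 - sin²φ = cos²φ (using Pythagorean identity)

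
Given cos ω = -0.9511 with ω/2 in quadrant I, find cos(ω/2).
cos(ω/2) = ±√((1 + cos ω)/2); positive since ω/2 ∈ QI, so cos(ω/2) = 0.1564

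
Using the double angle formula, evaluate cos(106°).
cos(106°) = cos²53° - sin²53° = -0.2756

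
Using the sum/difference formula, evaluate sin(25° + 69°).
sin(25° + 69°) = sin 25° cos 69° + cos 25° sin 69° = 0.9976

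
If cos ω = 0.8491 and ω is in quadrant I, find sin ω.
sin ω = 0.5282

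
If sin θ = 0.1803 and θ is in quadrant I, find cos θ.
cos θ = 0.9836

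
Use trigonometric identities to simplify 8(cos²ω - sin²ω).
8(cos²ω - sin²ω) = 8(cos(2ω)) (using Double angle)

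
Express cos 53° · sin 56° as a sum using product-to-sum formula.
cos 53° sin 56° = (1/2)[sin(53°+56°) - sin(53°-56°)]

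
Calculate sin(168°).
sin(168°) = 0.2079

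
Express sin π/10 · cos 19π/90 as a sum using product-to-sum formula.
sin π/10 cos 19π/90 = (1/2)[sin(π/10+19π/90) + sin(π/10-19π/90)]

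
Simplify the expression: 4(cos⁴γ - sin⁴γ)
4(cos⁴γ - sin⁴γ) = 4(cos(2γ)) (using Factoring + double angle)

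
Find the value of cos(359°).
cos(359°) = 0.9998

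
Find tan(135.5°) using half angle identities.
tan(135.5°) = sin 271° / (1 + cos 271°) = -0.9827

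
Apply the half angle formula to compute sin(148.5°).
sin(148.5°) = √((1 - cos 297°)/2) = 0.5225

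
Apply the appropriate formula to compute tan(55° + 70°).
tan(55° + 70°) = (tan 55° + tan 70°)/(1 - tan 55° tan 70°) = -1.428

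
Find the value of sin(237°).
sin(237°) = -0.8387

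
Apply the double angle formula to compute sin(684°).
sin(684°) = 2 sin 342° cos 342° = -0.5878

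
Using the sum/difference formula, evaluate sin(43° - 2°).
sin(43° - 2°) = sin 43° cos 2° - cos 43° sin 2° = 0.6561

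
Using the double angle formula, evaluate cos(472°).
cos(472°) = cos²236° - sin²236° = -0.3746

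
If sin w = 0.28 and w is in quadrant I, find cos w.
cos w = 0.96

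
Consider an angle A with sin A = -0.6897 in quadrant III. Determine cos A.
cos A = ±√(1 - sin²A) = -0.7241 (negative in QIII)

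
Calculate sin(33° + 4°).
sin(33° + 4°) = sin 33° cos 4° + cos 33° sin 4° = 0.6018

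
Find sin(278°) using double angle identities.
sin(278°) = 2 sin 139° cos 139° = -0.9903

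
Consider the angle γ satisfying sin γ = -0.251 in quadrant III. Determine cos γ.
cos γ = ±√(1 - sin²γ) = -0.968 (negative in QIII)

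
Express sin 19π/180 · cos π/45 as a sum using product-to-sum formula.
sin 19π/180 cos π/45 = (1/2)[sin(19π/180+π/45) + sin(19π/180-π/45)]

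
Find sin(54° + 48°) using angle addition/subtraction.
sin(54° + 48°) = sin 54° cos 48° + cos 54° sin 48° = 0.9781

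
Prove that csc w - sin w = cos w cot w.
LHS = 1/sin w - sin w = (1 - sin²w)/sin w = cos²w/sin w = cos w · (cos w/sin w) = cos w cot w = RHS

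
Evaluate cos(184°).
cos(184°) = -0.9976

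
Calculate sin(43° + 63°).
sin(43° + 63°) = sin 43° cos 63° + cos 43° sin 63° = 0.9613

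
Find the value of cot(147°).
cot(147°) = -1.54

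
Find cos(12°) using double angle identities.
cos(12°) = cos²6° - sin²6° = 0.9781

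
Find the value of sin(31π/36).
sin(31π/36) = 0.4226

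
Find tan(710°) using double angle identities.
tan(710°) = 2 tan 355° / (1 - tan²355°) = -0.1763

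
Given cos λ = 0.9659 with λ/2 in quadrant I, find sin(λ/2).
sin(λ/2) = ±√((1 - cos λ)/2); positive since λ/2 ∈ QI, so sin(λ/2) = 0.1306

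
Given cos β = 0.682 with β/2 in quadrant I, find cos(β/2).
cos(β/2) = ±√((1 + cos β)/2); positive since β/2 ∈ QI, so cos(β/2) = 0.9171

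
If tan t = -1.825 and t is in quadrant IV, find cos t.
cos t = 0.4805 (using tan²t + 1 = sec²t)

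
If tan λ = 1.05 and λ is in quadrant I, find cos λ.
cos λ = 0.6897 (using tan²λ + 1 = sec²λ)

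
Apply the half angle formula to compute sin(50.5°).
sin(50.5°) = √((1 - cos 101°)/2) = 0.7716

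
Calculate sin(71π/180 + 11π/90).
sin(71π/180 + 11π/90) = sin 71π/180 cos 11π/90 + cos 71π/180 sin 11π/90 = 0.9986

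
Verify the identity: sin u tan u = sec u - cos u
RHS = 1/cos u - cos u = (1 - cos²u)/cos u = sin²u/cos u = sin u · (sin u/cos u) = sin u tan u = LHS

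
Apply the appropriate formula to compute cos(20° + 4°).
cos(20° + 4°) = cos 20° cos 4° - sin 20° sin 4° = 0.9135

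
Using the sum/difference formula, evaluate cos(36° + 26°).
cos(36° + 26°) = cos 36° cos 26° - sin 36° sin 26° = 0.4695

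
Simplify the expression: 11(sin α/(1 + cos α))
11(sin α/(1 + cos α)) = 11(tan(α/2)) (using Half angle)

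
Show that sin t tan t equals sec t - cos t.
RHS = 1/cos t - cos t = (1 - cos²t)/cos t = sin²t/cos t = sin t · (sin t/cos t) = sin t tan t = LHS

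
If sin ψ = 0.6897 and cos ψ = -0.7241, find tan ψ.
tan ψ = sin ψ / cos ψ = -0.9525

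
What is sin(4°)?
sin(4°) = 0.06976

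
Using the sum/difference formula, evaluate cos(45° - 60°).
cos(45° - 60°) = cos 45° cos 60° + sin 45° sin 60° = (√6+√2)/4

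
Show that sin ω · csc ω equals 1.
LHS = sin ω · (1/sin ω) = 1 = RHS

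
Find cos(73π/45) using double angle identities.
cos(73π/45) = cos²73π/90 - sin²73π/90 = 0.3746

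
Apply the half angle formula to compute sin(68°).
sin(68°) = √((1 - cos 136°)/2) = 0.9272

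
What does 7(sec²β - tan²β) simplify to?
7(sec²β - tan²β) = 7 (using Pythagorean identity)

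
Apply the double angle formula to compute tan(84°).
tan(84°) = 2 tan 42° / (1 - tan²42°) = 9.514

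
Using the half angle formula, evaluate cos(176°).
cos(176°) = -√((1 + cos 352°)/2) = -0.9976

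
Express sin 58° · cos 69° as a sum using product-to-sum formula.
sin 58° cos 69° = (1/2)[sin(58°+69°) + sin(58°-69°)]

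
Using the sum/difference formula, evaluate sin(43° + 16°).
sin(43° + 16°) = sin 43° cos 16° + cos 43° sin 16° = 0.8572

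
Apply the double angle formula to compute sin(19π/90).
sin(19π/90) = 2 sin 19π/180 cos 19π/180 = 0.6157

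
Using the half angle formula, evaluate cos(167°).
cos(167°) = -√((1 + cos 334°)/2) = -0.9744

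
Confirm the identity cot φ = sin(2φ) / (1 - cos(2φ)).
RHS = 2 sin φ cos φ / (2sin²φ) = cos φ/sin φ = cot φ = LHS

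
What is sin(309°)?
sin(309°) = -0.7771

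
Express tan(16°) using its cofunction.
tan(16°) = cot(90° - 16°) = cot(74°)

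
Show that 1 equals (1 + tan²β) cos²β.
RHS = sec²β · cos²β = (1/cos²β) · cos²β = 1 = LHS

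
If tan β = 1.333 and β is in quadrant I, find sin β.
sin β = 0.7999 (using tan²β + 1 = sec²β)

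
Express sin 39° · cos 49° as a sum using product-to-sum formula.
sin 39° cos 49° = (1/2)[sin(39°+49°) + sin(39°-49°)]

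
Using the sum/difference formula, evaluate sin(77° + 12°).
sin(77° + 12°) = sin 77° cos 12° + cos 77° sin 12° = 0.9998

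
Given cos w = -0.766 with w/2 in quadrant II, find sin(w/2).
sin(w/2) = ±√((1 - cos w)/2); positive since w/2 ∈ QII, so sin(w/2) = 0.9397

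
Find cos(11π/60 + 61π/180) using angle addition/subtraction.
cos(11π/60 + 61π/180) = cos 11π/60 cos 61π/180 - sin 11π/60 sin 61π/180 = -0.06976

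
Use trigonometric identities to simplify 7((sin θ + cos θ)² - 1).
7((sin θ + cos θ)² - 1) = 7(sin(2θ)) (using Pythagorean + double angle)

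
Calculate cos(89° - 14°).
cos(89° - 14°) = cos 89° cos 14° + sin 89° sin 14° = (√6-√2)/4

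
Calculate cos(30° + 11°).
cos(30° + 11°) = cos 30° cos 11° - sin 30° sin 11° = 0.7547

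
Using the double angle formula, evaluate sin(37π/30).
sin(37π/30) = 2 sin 37π/60 cos 37π/60 = -0.6691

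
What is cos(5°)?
cos(5°) = 0.9962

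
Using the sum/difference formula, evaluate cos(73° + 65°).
cos(73° + 65°) = cos 73° cos 65° - sin 73° sin 65° = -0.7431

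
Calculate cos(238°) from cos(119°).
cos(238°) = 2cos²119° - 1 = -0.5299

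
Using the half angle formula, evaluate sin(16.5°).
sin(16.5°) = √((1 - cos 33°)/2) = 0.284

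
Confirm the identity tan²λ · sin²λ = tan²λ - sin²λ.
RHS = sin²λ/cos²λ - sin²λ = sin²λ(1/cos²λ - 1) = sin²λ · (1 - cos²λ)/cos²λ = sin²λ · sin²λ/cos²λ = sin²λ · tan²λ = LHS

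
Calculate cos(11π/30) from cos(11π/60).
cos(11π/30) = cos²11π/60 - sin²11π/60 = 0.4067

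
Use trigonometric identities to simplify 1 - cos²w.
1 - cos²w = sin²w (using Pythagorean identity)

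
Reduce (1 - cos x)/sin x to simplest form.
(1 - cos x)/sin x = tan(x/2) (using Half angle)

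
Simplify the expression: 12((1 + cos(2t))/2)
12((1 + cos(2t))/2) = 12(cos²t) (using Power reduction)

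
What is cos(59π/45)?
cos(59π/45) = -0.5592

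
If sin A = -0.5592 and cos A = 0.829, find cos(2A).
cos(2A) = cos²A - sin²A = 0.3745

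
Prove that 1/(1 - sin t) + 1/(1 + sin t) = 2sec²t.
LHS = [(1 + sin t) + (1 - sin t)] / [(1 - sin t)(1 + sin t)] = 2/(1 - sin²t) = 2/cos²t = 2sec²t = RHS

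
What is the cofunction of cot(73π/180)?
cot(73π/180) = tan(π/2 - 73π/180) = tan(17π/180)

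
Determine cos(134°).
cos(134°) = -0.6947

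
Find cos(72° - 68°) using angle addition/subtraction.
cos(72° - 68°) = cos 72° cos 68° + sin 72° sin 68° = 0.9976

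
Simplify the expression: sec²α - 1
sec²α - 1 = tan²α (using Pythagorean identity)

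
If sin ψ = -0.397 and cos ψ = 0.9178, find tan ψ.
tan ψ = sin ψ / cos ψ = -0.4326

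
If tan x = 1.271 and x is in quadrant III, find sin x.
sin x = -0.7859 (using tan²x + 1 = sec²x)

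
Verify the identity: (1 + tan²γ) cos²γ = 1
LHS = sec²γ · cos²γ = (1/cos²γ) · cos²γ = 1 = RHS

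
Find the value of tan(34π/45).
tan(34π/45) = -0.9657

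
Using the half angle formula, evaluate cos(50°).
cos(50°) = √((1 + cos 100°)/2) = 0.6428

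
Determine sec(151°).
sec(151°) = -1.143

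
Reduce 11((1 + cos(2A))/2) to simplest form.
11((1 + cos(2A))/2) = 11(cos²A) (using Power reduction)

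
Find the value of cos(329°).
cos(329°) = 0.8572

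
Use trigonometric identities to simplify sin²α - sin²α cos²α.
sin²α - sin²α cos²α = sin⁴α (using Factoring)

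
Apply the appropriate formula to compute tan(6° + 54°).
tan(6° + 54°) = (tan 6° + tan 54°)/(1 - tan 6° tan 54°) = √3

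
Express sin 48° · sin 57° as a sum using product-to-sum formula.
sin 48° sin 57° = (1/2)[cos(48°-57°) - cos(48°+57°)]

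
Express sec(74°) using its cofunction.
sec(74°) = csc(90° - 74°) = csc(16°)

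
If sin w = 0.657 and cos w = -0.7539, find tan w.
tan w = sin w / cos w = -0.8715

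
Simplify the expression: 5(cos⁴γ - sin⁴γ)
5(cos⁴γ - sin⁴γ) = 5(cos(2γ)) (using Factoring + double angle)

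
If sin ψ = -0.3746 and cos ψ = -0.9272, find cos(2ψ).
cos(2ψ) = cos²ψ - sin²ψ = 0.7194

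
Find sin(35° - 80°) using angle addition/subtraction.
sin(35° - 80°) = sin 35° cos 80° - cos 35° sin 80° = -√2/2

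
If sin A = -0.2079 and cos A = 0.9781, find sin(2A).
sin(2A) = 2 sin A cos A = -0.4067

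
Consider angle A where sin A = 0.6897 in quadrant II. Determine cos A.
cos A = ±√(1 - sin²A) = -0.7241 (negative in QII)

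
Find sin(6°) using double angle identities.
sin(6°) = 2 sin 3° cos 3° = 0.1045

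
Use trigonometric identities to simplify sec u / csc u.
sec u / csc u = tan u (using Reciprocal identities)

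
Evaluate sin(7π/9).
sin(7π/9) = 0.6428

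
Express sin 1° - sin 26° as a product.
sin 1° - sin 26° = 2 cos(13.5°) sin(-12.5°)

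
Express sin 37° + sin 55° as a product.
sin 37° + sin 55° = 2 sin(46°) cos(-9°)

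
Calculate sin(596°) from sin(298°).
sin(596°) = 2 sin 298° cos 298° = -0.829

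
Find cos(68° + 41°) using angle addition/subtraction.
cos(68° + 41°) = cos 68° cos 41° - sin 68° sin 41° = -0.3256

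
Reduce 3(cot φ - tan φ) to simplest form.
3(cot φ - tan φ) = 3(2 cot(2φ)) (using Double angle)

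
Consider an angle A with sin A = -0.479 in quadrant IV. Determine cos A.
cos A = √(1 - sin²A) = 0.8778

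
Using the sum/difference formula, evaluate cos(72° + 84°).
cos(72° + 84°) = cos 72° cos 84° - sin 72° sin 84° = -0.9135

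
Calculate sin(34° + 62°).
sin(34° + 62°) = sin 34° cos 62° + cos 34° sin 62° = 0.9945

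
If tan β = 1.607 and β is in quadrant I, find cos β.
cos β = 0.5283 (using tan²β + 1 = sec²β)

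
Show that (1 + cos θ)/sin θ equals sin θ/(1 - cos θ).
RHS = sin θ(1 + cos θ) / ((1 - cos θ)(1 + cos θ)) = sin θ(1 + cos θ) / (1 - cos²θ) = sin θ(1 + cos θ) / sin²θ = (1 + cos θ)/sin θ = LHS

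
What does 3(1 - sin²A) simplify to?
3(1 - sin²A) = 3(cos²A) (using Pythagorean identity)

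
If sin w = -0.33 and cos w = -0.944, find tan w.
tan w = sin w / cos w = 0.3496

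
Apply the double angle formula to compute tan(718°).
tan(718°) = 2 tan 359° / (1 - tan²359°) = -0.03492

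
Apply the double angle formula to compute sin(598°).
sin(598°) = 2 sin 299° cos 299° = -0.848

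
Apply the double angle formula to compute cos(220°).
cos(220°) = cos²110° - sin²110° = -0.766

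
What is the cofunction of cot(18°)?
cot(18°) = tan(90° - 18°) = tan(72°)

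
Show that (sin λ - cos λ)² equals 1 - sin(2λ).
LHS = sin²λ - 2 sin λ cos λ + cos²λ = (sin²λ + cos²λ) - 2 sin λ cos λ = 1 - sin(2λ) = RHS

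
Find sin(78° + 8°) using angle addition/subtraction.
sin(78° + 8°) = sin 78° cos 8° + cos 78° sin 8° = 0.9976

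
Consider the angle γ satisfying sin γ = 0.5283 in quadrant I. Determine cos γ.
cos γ = √(1 - sin²γ) = 0.8491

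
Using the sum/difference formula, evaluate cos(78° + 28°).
cos(78° + 28°) = cos 78° cos 28° - sin 78° sin 28° = -0.2756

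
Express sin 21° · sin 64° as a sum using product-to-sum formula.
sin 21° sin 64° = (1/2)[cos(21°-64°) - cos(21°+64°)]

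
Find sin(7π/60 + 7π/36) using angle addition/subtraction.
sin(7π/60 + 7π/36) = sin 7π/60 cos 7π/36 + cos 7π/60 sin 7π/36 = 0.829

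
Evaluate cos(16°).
cos(16°) = 0.9613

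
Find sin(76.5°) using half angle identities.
sin(76.5°) = √((1 - cos 153°)/2) = 0.9724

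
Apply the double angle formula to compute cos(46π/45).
cos(46π/45) = cos²23π/45 - sin²23π/45 = -0.9976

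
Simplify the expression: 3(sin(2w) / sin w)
3(sin(2w) / sin w) = 3(2 cos w) (using Double angle)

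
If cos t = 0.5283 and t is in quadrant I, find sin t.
sin t = 0.8491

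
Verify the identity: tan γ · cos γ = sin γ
LHS = (sin γ/cos γ) · cos γ = sin γ = RHS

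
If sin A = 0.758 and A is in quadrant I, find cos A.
cos A = 0.6523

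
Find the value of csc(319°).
csc(319°) = -1.524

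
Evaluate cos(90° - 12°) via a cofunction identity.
cos(90° - 12°) = sin(12°) = 0.2079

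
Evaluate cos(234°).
cos(234°) = -0.5878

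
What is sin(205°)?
sin(205°) = -0.4226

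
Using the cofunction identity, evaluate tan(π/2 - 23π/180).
tan(π/2 - 23π/180) = cot(23π/180) = 2.356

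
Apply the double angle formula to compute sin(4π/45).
sin(4π/45) = 2 sin 2π/45 cos 2π/45 = 0.2756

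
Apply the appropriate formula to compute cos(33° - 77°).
cos(33° - 77°) = cos 33° cos 77° + sin 33° sin 77° = 0.7193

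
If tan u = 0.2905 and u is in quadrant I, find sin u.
sin u = 0.279 (using tan²u + 1 = sec²u)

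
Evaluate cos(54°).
cos(54°) = 0.5878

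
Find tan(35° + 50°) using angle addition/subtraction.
tan(35° + 50°) = (tan 35° + tan 50°)/(1 - tan 35° tan 50°) = 11.43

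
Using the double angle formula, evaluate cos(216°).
cos(216°) = cos²108° - sin²108° = -0.809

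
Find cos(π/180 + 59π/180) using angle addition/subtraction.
cos(π/180 + 59π/180) = cos π/180 cos 59π/180 - sin π/180 sin 59π/180 = 1/2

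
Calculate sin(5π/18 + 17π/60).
sin(5π/18 + 17π/60) = sin 5π/18 cos 17π/60 + cos 5π/18 sin 17π/60 = 0.9816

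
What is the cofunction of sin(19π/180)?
sin(19π/180) = cos(π/2 - 19π/180) = cos(71π/180)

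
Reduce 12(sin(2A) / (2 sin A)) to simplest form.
12(sin(2A) / (2 sin A)) = 12(cos A) (using Double angle)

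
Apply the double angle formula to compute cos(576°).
cos(576°) = cos²288° - sin²288° = -0.809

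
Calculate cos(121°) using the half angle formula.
cos(121°) = -√((1 + cos 242°)/2) = -0.515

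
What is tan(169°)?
tan(169°) = -0.1944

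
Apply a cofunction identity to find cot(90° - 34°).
cot(90° - 34°) = tan(34°) = 0.6745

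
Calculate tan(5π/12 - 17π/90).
tan(5π/12 - 17π/90) = (tan 5π/12 - tan 17π/90)/(1 + tan 5π/12 tan 17π/90) = 0.8693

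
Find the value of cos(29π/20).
cos(29π/20) = -0.1564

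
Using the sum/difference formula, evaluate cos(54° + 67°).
cos(54° + 67°) = cos 54° cos 67° - sin 54° sin 67° = -0.515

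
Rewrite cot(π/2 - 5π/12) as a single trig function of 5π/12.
cot(π/2 - 5π/12) = tan(5π/12)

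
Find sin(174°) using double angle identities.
sin(174°) = 2 sin 87° cos 87° = 0.1045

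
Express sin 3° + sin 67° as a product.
sin 3° + sin 67° = 2 sin(35°) cos(-32°)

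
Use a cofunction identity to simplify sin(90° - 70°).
sin(90° - 70°) = cos(70°)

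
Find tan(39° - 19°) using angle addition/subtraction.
tan(39° - 19°) = (tan 39° - tan 19°)/(1 + tan 39° tan 19°) = 0.364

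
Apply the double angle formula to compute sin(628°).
sin(628°) = 2 sin 314° cos 314° = -0.9994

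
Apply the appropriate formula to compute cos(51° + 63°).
cos(51° + 63°) = cos 51° cos 63° - sin 51° sin 63° = -0.4067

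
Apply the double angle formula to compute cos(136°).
cos(136°) = cos²68° - sin²68° = -0.7193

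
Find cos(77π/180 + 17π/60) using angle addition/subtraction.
cos(77π/180 + 17π/60) = cos 77π/180 cos 17π/60 - sin 77π/180 sin 17π/60 = -0.6157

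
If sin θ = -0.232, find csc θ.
csc θ = 1/sin θ = -4.31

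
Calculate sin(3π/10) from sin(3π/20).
sin(3π/10) = 2 sin 3π/20 cos 3π/20 = 0.809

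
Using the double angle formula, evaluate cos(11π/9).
cos(11π/9) = cos²11π/18 - sin²11π/18 = -0.766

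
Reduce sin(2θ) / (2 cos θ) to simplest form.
sin(2θ) / (2 cos θ) = sin θ (using Double angle)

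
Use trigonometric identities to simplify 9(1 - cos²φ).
9(1 - cos²φ) = 9(sin²φ) (using Pythagorean identity)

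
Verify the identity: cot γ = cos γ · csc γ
RHS = cos γ · (1/sin γ) = cos γ/sin γ = cot γ = LHS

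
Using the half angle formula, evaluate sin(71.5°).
sin(71.5°) = √((1 - cos 143°)/2) = 0.9483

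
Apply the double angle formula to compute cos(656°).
cos(656°) = cos²328° - sin²328° = 0.4384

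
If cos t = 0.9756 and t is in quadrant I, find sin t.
sin t = 0.2196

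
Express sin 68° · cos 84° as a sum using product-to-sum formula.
sin 68° cos 84° = (1/2)[sin(68°+84°) + sin(68°-84°)]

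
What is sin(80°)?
sin(80°) = 0.9848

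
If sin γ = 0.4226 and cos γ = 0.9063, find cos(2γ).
cos(2γ) = cos²γ - sin²γ = 0.6428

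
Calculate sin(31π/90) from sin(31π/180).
sin(31π/90) = 2 sin 31π/180 cos 31π/180 = 0.8829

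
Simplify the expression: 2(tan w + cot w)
2(tan w + cot w) = 2(sec w csc w) (using Quotient identities)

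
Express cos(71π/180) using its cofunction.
cos(71π/180) = sin(π/2 - 71π/180) = sin(19π/180)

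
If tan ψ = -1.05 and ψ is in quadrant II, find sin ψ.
sin ψ = 0.7241 (using tan²ψ + 1 = sec²ψ)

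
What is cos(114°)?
cos(114°) = -0.4067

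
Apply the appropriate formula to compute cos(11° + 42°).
cos(11° + 42°) = cos 11° cos 42° - sin 11° sin 42° = 0.6018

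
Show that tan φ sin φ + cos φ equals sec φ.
LHS = sin²φ/cos φ + cos φ = (sin²φ + cos²φ)/cos φ = 1/cos φ = sec φ = RHS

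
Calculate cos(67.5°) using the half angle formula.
cos(67.5°) = √((1 + cos 135°)/2) = √(2-√2)/2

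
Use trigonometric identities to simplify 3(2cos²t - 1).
3(2cos²t - 1) = 3(cos(2t)) (using Double angle)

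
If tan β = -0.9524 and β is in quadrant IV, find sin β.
sin β = -0.6897 (using tan²β + 1 = sec²β)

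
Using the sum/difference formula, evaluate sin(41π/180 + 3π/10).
sin(41π/180 + 3π/10) = sin 41π/180 cos 3π/10 + cos 41π/180 sin 3π/10 = 0.9962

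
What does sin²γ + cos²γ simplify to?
sin²γ + cos²γ = 1 (using Pythagorean identity)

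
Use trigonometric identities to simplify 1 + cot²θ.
1 + cot²θ = csc²θ (using Pythagorean identity)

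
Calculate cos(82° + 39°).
cos(82° + 39°) = cos 82° cos 39° - sin 82° sin 39° = -0.515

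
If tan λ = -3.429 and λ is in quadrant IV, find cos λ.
cos λ = 0.28 (using tan²λ + 1 = sec²λ)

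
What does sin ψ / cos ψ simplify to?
sin ψ / cos ψ = tan ψ (using Quotient identity)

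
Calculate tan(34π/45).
tan(34π/45) = -0.9657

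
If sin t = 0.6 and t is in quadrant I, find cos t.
cos t = 0.8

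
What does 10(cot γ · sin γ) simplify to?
10(cot γ · sin γ) = 10(cos γ) (using Quotient identity)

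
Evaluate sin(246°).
sin(246°) = -0.9135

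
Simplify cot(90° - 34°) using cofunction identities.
cot(90° - 34°) = tan(34°)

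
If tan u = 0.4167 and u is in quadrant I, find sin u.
sin u = 0.3846 (using tan²u + 1 = sec²u)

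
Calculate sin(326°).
sin(326°) = -0.5592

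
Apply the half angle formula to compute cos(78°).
cos(78°) = √((1 + cos 156°)/2) = 0.2079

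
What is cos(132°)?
cos(132°) = -0.6691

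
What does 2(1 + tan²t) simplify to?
2(1 + tan²t) = 2(sec²t) (using Pythagorean identity)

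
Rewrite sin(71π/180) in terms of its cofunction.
sin(71π/180) = cos(π/2 - 71π/180) = cos(19π/180)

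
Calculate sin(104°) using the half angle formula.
sin(104°) = √((1 - cos 208°)/2) = 0.9703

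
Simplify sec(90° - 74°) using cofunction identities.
sec(90° - 74°) = csc(74°)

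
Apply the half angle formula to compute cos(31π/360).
cos(31π/360) = √((1 + cos 31π/180)/2) = 0.9636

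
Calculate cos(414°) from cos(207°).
cos(414°) = cos²207° - sin²207° = 0.5878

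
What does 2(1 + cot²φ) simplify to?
2(1 + cot²φ) = 2(csc²φ) (using Pythagorean identity)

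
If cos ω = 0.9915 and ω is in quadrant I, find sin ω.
sin ω = 0.1301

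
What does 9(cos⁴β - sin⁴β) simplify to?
9(cos⁴β - sin⁴β) = 9(cos(2β)) (using Factoring + double angle)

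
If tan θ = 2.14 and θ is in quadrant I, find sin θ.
sin θ = 0.906 (using tan²θ + 1 = sec²θ)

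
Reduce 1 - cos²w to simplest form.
1 - cos²w = sin²w (using Pythagorean identity)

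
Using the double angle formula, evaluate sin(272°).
sin(272°) = 2 sin 136° cos 136° = -0.9994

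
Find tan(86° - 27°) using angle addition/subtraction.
tan(86° - 27°) = (tan 86° - tan 27°)/(1 + tan 86° tan 27°) = 1.664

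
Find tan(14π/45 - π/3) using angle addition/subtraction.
tan(14π/45 - π/3) = (tan 14π/45 - tan π/3)/(1 + tan 14π/45 tan π/3) = -0.06993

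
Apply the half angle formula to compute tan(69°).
tan(69°) = sin 138° / (1 + cos 138°) = 2.605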